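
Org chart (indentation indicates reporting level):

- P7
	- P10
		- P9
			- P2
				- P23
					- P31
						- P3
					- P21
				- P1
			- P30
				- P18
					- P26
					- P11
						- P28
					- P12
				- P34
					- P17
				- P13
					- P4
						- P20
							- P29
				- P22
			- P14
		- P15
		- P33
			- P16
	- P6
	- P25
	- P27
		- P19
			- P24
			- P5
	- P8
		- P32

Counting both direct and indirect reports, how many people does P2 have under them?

P2 directly manages P23, P1. Under P23: P21, P31, P3 (3). P1 has no reports. So P2's organization is 2 direct reports plus everyone under them: 4 + 1 = 5.

5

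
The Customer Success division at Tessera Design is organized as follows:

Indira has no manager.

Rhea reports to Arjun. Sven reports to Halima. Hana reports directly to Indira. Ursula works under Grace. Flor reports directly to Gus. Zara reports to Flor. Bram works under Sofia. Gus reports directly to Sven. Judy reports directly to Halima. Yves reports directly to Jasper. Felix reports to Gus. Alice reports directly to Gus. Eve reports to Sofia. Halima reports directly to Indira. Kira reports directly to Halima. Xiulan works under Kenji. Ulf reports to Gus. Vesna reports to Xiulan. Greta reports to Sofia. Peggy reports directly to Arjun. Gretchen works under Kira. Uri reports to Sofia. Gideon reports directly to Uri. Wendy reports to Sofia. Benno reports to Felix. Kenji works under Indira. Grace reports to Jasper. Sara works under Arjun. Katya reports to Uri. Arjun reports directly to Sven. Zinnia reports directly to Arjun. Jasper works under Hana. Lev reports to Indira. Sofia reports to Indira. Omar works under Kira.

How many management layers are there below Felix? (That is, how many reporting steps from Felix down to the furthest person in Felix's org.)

1

The longest chain under Felix runs Felix → Benno, which is 1 level below Felix.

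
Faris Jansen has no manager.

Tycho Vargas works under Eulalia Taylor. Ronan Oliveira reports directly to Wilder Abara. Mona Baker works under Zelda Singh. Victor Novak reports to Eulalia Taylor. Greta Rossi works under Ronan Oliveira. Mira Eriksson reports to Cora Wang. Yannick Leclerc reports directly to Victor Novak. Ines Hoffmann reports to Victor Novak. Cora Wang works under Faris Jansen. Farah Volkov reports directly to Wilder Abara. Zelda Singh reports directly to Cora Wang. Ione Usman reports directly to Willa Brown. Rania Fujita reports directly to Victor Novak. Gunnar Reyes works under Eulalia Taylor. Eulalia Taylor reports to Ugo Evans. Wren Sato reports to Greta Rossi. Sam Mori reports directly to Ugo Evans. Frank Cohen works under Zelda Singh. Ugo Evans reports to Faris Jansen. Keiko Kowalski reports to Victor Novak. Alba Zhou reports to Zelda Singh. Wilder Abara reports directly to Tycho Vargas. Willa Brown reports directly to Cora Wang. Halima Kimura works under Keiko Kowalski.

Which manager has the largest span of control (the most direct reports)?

Victor Novak

Direct-report counts: Faris Jansen has 2; Cora Wang has 3; Willa Brown has 1; Zelda Singh has 3; Ugo Evans has 2; Eulalia Taylor has 3; Victor Novak has 4; Keiko Kowalski has 1; Tycho Vargas has 1; Wilder Abara has 2; Ronan Oliveira has 1; Greta Rossi has 1. The largest is 4, held by Victor Novak.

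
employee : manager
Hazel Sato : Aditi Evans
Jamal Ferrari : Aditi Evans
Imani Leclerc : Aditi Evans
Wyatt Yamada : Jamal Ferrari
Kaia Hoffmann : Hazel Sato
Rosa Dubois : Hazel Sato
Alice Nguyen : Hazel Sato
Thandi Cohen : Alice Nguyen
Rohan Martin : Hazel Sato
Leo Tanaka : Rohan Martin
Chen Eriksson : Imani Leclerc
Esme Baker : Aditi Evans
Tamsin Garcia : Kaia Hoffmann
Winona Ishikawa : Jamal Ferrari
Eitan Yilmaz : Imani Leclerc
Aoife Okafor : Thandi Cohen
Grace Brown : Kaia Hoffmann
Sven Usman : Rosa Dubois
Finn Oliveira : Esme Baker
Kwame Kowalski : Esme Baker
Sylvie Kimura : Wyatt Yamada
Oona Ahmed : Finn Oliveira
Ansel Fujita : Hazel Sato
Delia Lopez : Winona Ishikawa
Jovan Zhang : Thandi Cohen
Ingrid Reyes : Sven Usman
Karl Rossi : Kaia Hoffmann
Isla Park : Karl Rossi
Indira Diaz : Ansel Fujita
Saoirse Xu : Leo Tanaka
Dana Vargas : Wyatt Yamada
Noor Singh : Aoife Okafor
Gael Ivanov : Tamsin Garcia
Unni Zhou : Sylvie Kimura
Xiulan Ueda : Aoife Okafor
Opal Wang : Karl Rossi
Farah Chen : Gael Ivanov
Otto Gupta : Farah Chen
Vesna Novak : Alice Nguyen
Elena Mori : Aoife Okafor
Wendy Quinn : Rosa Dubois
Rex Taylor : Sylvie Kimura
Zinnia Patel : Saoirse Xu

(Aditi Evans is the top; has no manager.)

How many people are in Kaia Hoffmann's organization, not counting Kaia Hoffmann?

Kaia Hoffmann directly manages Tamsin Garcia, Grace Brown, Karl Rossi. Under Tamsin Garcia: Gael Ivanov, Farah Chen, Otto Gupta (3). Grace Brown has no reports. Under Karl Rossi: Opal Wang, Isla Park (2). So Kaia Hoffmann's organization is 3 direct reports plus everyone under them: 4 + 1 + 3 = 8.

8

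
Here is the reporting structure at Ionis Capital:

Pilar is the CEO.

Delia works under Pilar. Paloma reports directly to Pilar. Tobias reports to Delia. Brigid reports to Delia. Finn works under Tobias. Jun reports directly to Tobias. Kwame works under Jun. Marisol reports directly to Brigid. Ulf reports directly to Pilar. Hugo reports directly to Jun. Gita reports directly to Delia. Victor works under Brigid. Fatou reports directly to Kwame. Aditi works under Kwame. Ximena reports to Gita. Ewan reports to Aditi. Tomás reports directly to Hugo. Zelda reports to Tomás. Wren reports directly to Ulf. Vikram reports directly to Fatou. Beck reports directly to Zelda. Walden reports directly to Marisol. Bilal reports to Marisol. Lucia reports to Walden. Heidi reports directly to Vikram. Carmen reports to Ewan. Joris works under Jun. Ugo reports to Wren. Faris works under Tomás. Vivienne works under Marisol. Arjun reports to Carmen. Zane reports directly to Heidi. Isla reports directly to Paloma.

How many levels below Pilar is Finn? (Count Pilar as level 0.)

3

Chain from Finn up to Pilar: Finn → Tobias → Delia → Pilar. That is 3 steps up, so Finn is 3 levels below Pilar.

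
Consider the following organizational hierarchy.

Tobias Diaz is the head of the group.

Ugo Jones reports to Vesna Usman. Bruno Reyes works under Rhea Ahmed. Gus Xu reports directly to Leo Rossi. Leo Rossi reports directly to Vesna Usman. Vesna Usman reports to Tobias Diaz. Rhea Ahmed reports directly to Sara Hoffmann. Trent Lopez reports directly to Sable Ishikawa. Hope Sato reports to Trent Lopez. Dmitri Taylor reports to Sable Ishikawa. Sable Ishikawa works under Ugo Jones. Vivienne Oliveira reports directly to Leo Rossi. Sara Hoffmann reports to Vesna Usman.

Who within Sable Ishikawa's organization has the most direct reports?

Sable Ishikawa

Direct-report counts within Sable Ishikawa's organization: Sable Ishikawa has 2; Trent Lopez has 1. The largest is 2, held by Sable Ishikawa.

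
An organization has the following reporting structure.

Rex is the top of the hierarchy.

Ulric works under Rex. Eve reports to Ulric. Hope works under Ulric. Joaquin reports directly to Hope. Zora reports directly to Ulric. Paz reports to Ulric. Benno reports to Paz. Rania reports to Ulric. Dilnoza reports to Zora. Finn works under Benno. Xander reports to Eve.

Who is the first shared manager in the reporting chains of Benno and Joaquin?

Ulric

Benno's chain of managers is Paz, Ulric, Rex. Joaquin's chain of managers is Hope, Ulric, Rex. The first manager that appears in both chains is Ulric.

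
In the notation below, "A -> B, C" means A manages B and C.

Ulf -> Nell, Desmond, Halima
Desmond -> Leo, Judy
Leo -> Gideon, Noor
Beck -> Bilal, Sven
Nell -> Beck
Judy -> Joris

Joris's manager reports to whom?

Joris reports to Judy, and Judy reports to Desmond. So Joris's skip-level manager is Desmond.

Desmond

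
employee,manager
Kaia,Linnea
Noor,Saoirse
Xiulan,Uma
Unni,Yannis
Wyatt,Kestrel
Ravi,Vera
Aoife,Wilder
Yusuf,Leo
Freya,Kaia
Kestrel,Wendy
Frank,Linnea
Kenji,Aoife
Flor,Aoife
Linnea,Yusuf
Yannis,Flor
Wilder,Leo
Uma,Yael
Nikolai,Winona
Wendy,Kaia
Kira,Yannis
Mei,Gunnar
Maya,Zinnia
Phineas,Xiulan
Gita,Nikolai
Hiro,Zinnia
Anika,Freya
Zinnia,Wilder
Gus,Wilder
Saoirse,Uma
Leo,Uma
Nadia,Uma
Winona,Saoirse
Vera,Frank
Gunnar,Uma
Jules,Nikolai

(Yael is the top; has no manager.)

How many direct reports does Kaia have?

2

Kaia directly manages Wendy, Freya. That is 2 direct reports.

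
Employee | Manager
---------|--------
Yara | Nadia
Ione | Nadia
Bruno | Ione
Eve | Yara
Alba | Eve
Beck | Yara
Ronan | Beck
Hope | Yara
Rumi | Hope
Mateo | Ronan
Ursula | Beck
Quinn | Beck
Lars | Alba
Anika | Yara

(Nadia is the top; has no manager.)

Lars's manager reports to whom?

Eve

Lars reports to Alba, and Alba reports to Eve. So Lars's skip-level manager is Eve.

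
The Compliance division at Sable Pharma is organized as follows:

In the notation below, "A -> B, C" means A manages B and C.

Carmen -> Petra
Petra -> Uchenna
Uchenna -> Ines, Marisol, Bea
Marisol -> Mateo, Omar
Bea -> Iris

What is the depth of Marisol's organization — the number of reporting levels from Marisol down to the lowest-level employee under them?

The longest chain under Marisol runs Marisol → Omar, which is 1 level below Marisol.

1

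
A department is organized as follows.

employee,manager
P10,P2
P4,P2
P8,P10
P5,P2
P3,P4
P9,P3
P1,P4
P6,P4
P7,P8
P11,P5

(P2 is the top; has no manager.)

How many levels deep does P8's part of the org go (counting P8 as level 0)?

1

The longest chain under P8 runs P8 → P7, which is 1 level below P8.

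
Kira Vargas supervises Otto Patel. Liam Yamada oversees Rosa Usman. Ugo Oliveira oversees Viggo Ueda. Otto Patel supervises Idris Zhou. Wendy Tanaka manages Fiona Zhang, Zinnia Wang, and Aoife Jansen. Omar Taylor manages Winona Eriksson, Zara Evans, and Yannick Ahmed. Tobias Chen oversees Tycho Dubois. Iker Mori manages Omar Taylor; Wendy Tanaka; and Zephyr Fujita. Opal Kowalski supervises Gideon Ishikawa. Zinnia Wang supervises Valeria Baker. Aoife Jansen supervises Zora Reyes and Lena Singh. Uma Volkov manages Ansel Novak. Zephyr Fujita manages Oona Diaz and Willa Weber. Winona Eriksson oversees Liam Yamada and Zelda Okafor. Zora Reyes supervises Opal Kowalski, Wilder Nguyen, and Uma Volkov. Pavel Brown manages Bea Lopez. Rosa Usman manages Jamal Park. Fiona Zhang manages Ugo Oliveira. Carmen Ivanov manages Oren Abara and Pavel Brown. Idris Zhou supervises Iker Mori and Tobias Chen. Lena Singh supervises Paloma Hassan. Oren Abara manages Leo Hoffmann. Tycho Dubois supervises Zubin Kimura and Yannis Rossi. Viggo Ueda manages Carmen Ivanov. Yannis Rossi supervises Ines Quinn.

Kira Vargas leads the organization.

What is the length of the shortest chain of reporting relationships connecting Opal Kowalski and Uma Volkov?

Opal Kowalski is 1 level below Zora Reyes, and Uma Volkov is 1 level below Zora Reyes (their lowest common manager). The shortest path runs up from Opal Kowalski to Zora Reyes and back down to Uma Volkov: 1 + 1 = 2 links.

2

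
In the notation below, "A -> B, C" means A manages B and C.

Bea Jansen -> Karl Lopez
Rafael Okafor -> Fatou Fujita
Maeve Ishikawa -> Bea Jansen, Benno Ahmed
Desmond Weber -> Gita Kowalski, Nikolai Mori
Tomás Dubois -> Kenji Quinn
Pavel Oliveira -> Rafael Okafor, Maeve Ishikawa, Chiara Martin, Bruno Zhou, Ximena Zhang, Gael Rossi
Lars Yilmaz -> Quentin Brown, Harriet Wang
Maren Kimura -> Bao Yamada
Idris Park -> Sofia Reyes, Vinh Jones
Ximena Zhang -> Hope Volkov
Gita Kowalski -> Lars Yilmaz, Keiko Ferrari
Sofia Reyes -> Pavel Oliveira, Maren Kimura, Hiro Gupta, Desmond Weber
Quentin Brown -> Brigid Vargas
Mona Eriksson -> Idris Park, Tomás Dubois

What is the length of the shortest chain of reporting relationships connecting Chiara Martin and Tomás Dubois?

Chiara Martin is 4 levels below Mona Eriksson, and Tomás Dubois is 1 level below Mona Eriksson (their lowest common manager). The shortest path runs up from Chiara Martin to Mona Eriksson and back down to Tomás Dubois: 4 + 1 = 5 links.

5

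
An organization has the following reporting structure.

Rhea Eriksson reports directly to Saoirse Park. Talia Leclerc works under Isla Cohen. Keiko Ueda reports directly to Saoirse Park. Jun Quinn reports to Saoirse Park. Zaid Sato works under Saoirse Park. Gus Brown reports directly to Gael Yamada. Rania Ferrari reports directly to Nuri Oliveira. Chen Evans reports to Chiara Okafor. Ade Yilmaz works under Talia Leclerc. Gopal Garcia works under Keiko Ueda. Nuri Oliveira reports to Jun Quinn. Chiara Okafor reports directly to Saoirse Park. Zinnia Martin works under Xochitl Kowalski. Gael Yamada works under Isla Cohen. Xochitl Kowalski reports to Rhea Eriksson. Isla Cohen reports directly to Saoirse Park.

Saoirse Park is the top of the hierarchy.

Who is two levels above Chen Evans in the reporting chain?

Chen Evans reports to Chiara Okafor, and Chiara Okafor reports to Saoirse Park. So Chen Evans's skip-level manager is Saoirse Park.

Saoirse Park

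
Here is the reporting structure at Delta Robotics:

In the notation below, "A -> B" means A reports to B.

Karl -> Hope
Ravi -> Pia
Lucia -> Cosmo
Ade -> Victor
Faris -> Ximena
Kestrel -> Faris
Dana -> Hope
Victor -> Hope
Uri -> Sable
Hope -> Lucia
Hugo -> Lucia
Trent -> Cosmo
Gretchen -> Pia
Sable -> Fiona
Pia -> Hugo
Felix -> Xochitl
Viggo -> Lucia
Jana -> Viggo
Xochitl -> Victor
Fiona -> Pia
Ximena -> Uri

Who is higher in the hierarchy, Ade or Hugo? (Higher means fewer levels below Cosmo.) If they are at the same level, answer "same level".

Ade is 4 levels below Cosmo; Hugo is 2. Hugo is higher.

Hugo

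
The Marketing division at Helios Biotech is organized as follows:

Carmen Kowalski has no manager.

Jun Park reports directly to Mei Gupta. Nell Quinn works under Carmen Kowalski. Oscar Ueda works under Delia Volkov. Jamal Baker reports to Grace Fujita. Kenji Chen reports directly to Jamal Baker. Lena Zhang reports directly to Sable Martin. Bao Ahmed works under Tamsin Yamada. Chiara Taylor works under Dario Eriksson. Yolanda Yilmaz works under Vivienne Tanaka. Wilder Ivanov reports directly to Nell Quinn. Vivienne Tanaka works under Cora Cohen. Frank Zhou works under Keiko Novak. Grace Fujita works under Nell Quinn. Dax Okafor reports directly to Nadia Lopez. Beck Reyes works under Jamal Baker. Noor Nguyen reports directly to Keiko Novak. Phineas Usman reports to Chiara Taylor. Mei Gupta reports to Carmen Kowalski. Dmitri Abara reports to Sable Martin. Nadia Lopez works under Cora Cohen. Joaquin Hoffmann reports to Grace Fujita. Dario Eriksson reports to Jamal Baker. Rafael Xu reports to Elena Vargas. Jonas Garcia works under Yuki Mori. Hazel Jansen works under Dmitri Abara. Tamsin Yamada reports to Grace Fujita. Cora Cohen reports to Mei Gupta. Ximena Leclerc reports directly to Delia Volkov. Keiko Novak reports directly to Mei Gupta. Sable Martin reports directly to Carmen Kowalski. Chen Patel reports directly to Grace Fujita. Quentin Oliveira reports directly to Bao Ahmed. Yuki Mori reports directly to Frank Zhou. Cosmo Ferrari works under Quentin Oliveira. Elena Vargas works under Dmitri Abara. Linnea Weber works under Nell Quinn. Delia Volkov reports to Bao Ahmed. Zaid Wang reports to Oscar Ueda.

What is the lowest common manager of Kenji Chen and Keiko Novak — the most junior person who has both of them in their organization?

Kenji Chen's chain of managers is Jamal Baker, Grace Fujita, Nell Quinn, Carmen Kowalski. Keiko Novak's chain of managers is Mei Gupta, Carmen Kowalski. The first manager that appears in both chains is Carmen Kowalski.

Carmen Kowalski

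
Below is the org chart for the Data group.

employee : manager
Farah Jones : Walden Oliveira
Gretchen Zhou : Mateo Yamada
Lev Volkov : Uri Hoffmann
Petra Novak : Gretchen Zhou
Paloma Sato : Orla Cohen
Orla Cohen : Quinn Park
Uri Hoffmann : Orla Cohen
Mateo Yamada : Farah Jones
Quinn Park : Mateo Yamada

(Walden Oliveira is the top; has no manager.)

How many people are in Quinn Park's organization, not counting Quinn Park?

Quinn Park directly manages Orla Cohen. Under Orla Cohen: Paloma Sato, Uri Hoffmann, Lev Volkov (3). That's 4 in total.

4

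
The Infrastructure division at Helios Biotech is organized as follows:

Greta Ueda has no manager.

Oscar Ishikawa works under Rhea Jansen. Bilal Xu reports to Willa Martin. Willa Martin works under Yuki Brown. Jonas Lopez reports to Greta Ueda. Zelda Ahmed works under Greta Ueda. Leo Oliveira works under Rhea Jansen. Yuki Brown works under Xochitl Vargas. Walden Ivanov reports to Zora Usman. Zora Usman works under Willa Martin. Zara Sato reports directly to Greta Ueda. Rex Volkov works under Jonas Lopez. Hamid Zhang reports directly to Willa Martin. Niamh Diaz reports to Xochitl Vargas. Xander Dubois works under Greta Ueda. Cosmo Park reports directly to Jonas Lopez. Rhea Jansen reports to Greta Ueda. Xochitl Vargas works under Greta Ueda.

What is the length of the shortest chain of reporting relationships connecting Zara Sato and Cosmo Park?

Zara Sato is 1 level below Greta Ueda, and Cosmo Park is 2 levels below Greta Ueda (their lowest common manager). The shortest path runs up from Zara Sato to Greta Ueda and back down to Cosmo Park: 1 + 2 = 3 links.

3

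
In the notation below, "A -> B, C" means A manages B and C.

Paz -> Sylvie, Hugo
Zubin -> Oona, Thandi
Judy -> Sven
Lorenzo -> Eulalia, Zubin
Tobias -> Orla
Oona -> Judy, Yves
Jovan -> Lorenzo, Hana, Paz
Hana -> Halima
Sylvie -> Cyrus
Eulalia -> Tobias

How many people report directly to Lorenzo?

Lorenzo directly manages Eulalia, Zubin. That is 2 direct reports.

2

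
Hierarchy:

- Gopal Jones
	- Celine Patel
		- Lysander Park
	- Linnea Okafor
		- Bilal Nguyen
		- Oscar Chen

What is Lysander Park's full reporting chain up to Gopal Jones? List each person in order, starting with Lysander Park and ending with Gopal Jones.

Lysander Park -> Celine Patel -> Gopal Jones

Lysander Park reports to Celine Patel. Celine Patel reports to Gopal Jones. Gopal Jones is at the top.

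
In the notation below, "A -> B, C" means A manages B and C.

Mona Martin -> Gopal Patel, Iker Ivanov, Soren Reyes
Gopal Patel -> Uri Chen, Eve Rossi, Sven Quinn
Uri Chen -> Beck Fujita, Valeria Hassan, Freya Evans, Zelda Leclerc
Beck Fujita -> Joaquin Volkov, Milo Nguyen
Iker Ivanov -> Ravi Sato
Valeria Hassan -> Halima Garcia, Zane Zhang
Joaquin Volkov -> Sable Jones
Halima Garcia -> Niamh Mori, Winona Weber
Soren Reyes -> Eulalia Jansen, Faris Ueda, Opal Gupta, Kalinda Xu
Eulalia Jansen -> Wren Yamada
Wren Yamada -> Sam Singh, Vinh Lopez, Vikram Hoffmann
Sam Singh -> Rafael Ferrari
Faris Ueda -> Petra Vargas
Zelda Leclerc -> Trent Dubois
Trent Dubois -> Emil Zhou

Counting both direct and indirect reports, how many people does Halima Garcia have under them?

2

Halima Garcia directly manages Niamh Mori, Winona Weber. Niamh Mori has no reports. Winona Weber has no reports. So Halima Garcia's organization is 2 direct reports plus everyone under them: 1 + 1 = 2.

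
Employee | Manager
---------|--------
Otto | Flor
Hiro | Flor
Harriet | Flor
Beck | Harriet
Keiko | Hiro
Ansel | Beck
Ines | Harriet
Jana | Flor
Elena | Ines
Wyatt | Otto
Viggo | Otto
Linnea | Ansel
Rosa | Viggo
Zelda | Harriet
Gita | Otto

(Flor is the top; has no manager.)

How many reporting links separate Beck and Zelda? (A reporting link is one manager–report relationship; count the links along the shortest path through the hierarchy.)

2

Beck is 1 level below Harriet, and Zelda is 1 level below Harriet (their lowest common manager). The shortest path runs up from Beck to Harriet and back down to Zelda: 1 + 1 = 2 links.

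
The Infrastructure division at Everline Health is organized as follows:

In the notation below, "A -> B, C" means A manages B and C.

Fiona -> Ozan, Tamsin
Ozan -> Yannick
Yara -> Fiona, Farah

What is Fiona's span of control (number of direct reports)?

Fiona directly manages Ozan, Tamsin. That is 2 direct reports.

2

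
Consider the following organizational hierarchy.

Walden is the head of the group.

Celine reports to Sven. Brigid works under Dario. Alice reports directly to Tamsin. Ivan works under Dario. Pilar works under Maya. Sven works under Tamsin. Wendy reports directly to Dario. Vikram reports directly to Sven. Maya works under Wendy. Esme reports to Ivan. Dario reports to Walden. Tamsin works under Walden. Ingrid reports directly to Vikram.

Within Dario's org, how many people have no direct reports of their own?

3

The people in Dario's organization with no one reporting to them are Brigid, Pilar, Esme. That is 3.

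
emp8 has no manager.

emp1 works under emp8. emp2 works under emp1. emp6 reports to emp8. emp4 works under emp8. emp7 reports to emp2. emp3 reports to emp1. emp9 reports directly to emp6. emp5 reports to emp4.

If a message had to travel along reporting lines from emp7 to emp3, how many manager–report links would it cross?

emp7 is 2 levels below emp1, and emp3 is 1 level below emp1 (their lowest common manager). The shortest path runs up from emp7 to emp1 and back down to emp3: 2 + 1 = 3 links.

3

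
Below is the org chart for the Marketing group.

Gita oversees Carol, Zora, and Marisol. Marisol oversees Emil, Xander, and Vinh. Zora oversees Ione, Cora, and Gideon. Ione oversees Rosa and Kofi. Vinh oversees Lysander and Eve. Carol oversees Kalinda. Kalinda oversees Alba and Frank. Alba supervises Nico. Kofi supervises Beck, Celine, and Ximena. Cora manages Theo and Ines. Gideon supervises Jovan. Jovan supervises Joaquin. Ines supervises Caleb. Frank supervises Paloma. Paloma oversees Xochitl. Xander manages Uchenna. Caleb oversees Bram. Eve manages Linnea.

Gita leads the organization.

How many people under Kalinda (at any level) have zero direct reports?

The people in Kalinda's organization with no one reporting to them are Xochitl, Nico. That is 2.

2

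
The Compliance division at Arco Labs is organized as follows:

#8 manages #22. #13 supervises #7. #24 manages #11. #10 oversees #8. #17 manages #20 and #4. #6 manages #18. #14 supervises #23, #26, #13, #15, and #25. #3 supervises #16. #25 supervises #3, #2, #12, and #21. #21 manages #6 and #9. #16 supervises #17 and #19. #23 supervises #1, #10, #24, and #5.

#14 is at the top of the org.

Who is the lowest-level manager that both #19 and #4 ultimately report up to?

#16

#19's chain of managers is #16, #3, #25, #14. #4's chain of managers is #17, #16, #3, #25, #14. The first manager that appears in both chains is #16.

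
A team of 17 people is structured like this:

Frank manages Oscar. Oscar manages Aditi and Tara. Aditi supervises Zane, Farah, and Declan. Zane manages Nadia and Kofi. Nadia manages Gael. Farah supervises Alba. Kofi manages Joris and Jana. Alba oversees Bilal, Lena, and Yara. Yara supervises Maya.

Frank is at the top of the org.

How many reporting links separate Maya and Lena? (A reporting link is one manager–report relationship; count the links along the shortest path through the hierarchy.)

Maya is 2 levels below Alba, and Lena is 1 level below Alba (their lowest common manager). The shortest path runs up from Maya to Alba and back down to Lena: 2 + 1 = 3 links.

3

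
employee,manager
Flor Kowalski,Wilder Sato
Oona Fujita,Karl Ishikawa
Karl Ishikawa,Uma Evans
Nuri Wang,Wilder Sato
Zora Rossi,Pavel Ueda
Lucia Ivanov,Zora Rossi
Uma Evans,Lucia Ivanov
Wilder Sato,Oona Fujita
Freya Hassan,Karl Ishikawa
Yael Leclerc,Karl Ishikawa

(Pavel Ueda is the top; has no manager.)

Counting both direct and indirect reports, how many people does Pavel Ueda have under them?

Pavel Ueda directly manages Zora Rossi. Under Zora Rossi: Lucia Ivanov, Uma Evans, Karl Ishikawa, Freya Hassan, Oona Fujita, Wilder Sato, Nuri Wang, Flor Kowalski, Yael Leclerc (9). That's 10 in total.

10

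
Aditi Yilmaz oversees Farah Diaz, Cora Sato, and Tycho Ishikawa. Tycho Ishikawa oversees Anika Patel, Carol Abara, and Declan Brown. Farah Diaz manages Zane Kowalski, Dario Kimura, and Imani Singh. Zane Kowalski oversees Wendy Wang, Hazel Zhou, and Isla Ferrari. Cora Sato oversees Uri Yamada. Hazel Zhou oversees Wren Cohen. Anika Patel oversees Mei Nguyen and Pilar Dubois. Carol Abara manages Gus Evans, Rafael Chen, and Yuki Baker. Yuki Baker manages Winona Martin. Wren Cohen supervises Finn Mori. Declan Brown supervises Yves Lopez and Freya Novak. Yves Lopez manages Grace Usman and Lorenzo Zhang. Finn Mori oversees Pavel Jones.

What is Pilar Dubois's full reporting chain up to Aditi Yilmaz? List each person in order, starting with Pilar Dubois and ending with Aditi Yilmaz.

Pilar Dubois -> Anika Patel -> Tycho Ishikawa -> Aditi Yilmaz

Pilar Dubois reports to Anika Patel. Anika Patel reports to Tycho Ishikawa. Tycho Ishikawa reports to Aditi Yilmaz. Aditi Yilmaz is at the top.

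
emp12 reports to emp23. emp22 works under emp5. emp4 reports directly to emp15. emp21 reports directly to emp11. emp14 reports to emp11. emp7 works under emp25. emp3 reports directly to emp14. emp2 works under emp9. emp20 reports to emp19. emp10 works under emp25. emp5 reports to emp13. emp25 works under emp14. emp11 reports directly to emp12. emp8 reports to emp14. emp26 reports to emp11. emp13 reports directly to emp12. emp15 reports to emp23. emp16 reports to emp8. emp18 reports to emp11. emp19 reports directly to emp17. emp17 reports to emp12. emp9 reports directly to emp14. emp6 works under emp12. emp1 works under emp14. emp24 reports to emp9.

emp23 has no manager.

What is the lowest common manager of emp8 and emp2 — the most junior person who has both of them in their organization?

emp14

emp8's chain of managers is emp14, emp11, emp12, emp23. emp2's chain of managers is emp9, emp14, emp11, emp12, emp23. The first manager that appears in both chains is emp14.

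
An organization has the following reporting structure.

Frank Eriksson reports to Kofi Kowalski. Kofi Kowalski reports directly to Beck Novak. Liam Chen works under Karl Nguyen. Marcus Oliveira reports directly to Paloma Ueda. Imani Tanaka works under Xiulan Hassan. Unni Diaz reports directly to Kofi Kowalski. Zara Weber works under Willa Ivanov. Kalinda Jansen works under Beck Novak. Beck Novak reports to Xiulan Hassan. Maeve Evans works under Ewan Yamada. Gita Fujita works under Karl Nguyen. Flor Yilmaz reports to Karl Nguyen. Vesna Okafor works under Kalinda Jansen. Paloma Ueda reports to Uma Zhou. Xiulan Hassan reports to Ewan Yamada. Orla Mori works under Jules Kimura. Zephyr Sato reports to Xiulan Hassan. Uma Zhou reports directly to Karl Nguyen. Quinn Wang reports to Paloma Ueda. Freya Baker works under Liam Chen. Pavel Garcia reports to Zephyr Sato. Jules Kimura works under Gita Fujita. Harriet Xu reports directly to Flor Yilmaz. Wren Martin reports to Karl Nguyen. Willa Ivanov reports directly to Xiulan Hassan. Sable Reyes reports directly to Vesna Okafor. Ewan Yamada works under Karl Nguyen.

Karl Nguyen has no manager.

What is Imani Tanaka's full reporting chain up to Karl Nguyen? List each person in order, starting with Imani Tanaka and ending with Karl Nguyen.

Imani Tanaka reports to Xiulan Hassan. Xiulan Hassan reports to Ewan Yamada. Ewan Yamada reports to Karl Nguyen. Karl Nguyen is at the top.

Imani Tanaka -> Xiulan Hassan -> Ewan Yamada -> Karl Nguyen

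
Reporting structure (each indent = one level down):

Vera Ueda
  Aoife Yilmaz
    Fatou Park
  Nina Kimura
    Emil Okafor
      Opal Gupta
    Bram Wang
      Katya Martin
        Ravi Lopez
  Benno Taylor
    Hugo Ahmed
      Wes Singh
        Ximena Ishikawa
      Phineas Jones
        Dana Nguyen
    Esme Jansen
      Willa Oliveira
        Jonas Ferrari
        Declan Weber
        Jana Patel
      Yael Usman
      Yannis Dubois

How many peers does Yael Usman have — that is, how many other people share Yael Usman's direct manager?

Yael Usman reports to Esme Jansen. Esme Jansen's other direct reports are Willa Oliveira, Yannis Dubois — 2 peers.

2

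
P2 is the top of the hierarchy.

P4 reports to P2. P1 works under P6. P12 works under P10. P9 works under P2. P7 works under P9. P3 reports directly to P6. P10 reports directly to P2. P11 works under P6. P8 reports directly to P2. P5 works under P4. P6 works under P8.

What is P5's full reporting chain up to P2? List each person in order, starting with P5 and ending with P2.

P5 -> P4 -> P2

P5 reports to P4. P4 reports to P2. P2 is at the top.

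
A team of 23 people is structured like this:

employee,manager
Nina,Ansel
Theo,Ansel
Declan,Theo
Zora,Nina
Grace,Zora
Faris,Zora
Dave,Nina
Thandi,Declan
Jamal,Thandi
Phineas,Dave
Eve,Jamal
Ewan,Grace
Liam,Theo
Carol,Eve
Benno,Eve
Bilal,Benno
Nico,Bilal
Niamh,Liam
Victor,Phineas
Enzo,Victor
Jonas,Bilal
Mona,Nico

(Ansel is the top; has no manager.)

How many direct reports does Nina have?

Nina directly manages Zora, Dave. That is 2 direct reports.

2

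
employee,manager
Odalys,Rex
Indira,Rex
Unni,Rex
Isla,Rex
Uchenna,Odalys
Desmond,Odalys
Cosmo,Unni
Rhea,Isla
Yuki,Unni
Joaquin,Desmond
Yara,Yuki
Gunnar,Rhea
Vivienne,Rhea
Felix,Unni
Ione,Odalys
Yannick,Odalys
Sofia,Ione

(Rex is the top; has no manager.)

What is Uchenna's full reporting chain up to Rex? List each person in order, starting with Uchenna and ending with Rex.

Uchenna reports to Odalys. Odalys reports to Rex. Rex is at the top.

Uchenna -> Odalys -> Rex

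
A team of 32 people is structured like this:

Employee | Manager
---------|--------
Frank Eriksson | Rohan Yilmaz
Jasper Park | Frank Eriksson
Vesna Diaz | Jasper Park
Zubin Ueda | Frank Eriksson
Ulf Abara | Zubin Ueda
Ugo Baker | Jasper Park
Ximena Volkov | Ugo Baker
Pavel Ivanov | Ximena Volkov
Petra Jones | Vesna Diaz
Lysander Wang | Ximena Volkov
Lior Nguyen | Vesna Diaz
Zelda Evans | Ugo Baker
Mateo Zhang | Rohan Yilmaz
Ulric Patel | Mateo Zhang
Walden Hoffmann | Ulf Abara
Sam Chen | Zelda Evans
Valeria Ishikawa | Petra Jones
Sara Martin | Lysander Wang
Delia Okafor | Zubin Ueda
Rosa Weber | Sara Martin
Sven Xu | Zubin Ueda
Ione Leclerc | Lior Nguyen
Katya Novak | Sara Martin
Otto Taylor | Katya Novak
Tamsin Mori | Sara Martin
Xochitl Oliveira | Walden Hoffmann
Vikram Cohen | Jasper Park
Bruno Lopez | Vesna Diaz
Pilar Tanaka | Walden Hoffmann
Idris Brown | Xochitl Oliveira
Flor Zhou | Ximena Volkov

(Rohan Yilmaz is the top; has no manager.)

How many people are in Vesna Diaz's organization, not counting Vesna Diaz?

5

Vesna Diaz directly manages Petra Jones, Lior Nguyen, Bruno Lopez. Under Petra Jones: Valeria Ishikawa (1). Under Lior Nguyen: Ione Leclerc (1). Bruno Lopez has no reports. So Vesna Diaz's organization is 3 direct reports plus everyone under them: 2 + 2 + 1 = 5.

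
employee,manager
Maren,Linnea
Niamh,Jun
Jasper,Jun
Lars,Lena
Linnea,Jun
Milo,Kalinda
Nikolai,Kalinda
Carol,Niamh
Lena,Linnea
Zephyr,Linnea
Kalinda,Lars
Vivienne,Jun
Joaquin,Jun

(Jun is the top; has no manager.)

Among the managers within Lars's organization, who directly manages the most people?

Direct-report counts within Lars's organization: Lars has 1; Kalinda has 2. The largest is 2, held by Kalinda.

Kalinda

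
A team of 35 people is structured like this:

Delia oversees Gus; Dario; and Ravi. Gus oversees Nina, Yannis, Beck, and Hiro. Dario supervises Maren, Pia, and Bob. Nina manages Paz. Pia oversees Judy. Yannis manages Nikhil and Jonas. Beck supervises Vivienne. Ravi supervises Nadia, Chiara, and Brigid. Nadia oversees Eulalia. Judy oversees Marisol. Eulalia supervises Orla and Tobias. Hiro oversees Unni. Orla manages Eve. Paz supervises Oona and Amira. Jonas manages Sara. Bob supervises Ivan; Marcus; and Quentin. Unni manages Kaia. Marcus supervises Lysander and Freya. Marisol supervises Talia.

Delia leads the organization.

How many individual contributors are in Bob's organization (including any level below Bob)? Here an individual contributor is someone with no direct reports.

4

The people in Bob's organization with no one reporting to them are Quentin, Ivan, Freya, Lysander. That is 4.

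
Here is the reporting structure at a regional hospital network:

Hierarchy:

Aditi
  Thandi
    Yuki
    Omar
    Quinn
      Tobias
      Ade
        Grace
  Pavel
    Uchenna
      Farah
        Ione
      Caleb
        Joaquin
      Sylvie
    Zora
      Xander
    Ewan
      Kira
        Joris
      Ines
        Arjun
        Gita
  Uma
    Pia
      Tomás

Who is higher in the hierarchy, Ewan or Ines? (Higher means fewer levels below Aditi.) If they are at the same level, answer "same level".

Ewan is 2 levels below Aditi; Ines is 3. Ewan is higher.

Ewan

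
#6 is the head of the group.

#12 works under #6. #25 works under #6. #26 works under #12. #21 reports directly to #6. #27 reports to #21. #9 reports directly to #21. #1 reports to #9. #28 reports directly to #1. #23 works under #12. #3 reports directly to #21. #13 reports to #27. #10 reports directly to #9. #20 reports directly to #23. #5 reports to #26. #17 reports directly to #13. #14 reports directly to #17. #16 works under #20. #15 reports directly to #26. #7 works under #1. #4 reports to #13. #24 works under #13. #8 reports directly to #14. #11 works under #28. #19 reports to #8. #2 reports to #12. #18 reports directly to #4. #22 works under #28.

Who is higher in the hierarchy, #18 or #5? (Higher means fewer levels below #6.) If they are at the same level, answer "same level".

#5

#18 is 5 levels below #6; #5 is 3. #5 is higher.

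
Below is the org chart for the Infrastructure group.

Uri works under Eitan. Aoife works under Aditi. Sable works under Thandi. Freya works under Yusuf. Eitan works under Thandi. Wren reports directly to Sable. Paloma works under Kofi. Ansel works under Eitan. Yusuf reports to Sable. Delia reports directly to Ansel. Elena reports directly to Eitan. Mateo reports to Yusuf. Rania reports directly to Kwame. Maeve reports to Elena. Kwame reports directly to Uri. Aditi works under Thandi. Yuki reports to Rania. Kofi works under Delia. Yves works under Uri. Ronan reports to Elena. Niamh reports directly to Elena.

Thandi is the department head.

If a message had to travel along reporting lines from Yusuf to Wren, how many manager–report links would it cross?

Yusuf is 1 level below Sable, and Wren is 1 level below Sable (their lowest common manager). The shortest path runs up from Yusuf to Sable and back down to Wren: 1 + 1 = 2 links.

2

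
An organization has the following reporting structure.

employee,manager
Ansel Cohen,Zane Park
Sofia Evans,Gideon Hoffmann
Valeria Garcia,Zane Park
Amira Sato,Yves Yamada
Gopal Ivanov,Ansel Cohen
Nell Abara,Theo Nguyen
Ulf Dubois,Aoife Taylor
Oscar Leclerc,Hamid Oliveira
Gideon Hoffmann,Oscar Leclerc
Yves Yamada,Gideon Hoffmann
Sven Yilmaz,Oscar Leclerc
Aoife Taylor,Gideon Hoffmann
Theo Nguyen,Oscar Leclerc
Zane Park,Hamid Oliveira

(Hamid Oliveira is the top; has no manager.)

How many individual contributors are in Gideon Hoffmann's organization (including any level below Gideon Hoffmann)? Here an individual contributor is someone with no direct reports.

3

The people in Gideon Hoffmann's organization with no one reporting to them are Sofia Evans, Amira Sato, Ulf Dubois. That is 3.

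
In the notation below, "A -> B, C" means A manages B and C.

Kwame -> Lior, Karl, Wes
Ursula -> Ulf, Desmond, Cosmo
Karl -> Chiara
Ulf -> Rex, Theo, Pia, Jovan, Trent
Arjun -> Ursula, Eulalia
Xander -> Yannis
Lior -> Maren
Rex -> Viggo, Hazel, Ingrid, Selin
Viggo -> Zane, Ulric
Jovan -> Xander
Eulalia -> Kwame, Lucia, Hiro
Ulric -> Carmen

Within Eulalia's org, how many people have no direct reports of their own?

The people in Eulalia's organization with no one reporting to them are Hiro, Lucia, Wes, Chiara, Maren. That is 5.

5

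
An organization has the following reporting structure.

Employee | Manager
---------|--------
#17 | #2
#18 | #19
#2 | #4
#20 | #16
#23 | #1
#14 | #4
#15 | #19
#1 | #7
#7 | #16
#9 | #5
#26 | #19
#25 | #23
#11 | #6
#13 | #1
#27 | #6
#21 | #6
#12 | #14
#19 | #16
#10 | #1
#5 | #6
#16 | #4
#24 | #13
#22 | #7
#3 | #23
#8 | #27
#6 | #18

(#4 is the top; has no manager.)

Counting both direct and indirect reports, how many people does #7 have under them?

8

#7 directly manages #1, #22. Under #1: #10, #23, #3, #25, #13, #24 (6). #22 has no reports. So #7's organization is 2 direct reports plus everyone under them: 7 + 1 = 8.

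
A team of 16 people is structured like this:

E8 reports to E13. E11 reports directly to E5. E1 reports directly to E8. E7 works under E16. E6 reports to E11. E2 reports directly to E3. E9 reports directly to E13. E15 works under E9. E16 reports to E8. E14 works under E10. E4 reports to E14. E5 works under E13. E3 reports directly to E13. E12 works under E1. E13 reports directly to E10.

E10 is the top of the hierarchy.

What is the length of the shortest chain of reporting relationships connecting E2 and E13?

E2 is in E13's organization: the chain from E2 up to E13 is E2 → E3 → E13, which is 2 links.

2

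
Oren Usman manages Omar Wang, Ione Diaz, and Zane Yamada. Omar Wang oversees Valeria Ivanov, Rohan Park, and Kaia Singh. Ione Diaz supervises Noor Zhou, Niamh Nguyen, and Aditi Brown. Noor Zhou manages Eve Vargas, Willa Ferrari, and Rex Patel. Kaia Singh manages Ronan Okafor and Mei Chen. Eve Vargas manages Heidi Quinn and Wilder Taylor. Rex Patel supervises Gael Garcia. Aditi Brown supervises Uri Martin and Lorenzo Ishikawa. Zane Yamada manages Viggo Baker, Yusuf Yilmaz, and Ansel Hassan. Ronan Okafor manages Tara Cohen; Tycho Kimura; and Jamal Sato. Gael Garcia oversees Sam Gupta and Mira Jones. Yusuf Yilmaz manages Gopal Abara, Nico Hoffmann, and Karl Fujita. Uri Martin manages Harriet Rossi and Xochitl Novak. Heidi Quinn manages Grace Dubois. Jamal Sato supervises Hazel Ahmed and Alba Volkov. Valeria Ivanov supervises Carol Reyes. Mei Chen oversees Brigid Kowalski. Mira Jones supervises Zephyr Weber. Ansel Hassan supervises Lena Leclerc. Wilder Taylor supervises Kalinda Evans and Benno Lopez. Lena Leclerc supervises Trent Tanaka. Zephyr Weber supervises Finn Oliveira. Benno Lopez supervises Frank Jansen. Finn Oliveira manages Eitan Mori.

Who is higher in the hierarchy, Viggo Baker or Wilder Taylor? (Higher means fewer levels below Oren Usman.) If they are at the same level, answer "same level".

Viggo Baker is 2 levels below Oren Usman; Wilder Taylor is 4. Viggo Baker is higher.

Viggo Baker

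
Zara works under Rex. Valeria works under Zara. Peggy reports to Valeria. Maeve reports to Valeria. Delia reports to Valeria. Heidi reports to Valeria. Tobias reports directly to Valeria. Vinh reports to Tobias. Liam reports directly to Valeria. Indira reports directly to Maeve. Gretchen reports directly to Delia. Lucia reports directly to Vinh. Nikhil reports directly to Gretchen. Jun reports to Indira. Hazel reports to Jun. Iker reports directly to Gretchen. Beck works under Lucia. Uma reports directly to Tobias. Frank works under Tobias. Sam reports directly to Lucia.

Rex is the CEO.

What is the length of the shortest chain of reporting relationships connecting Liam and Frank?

Liam is 1 level below Valeria, and Frank is 2 levels below Valeria (their lowest common manager). The shortest path runs up from Liam to Valeria and back down to Frank: 1 + 2 = 3 links.

3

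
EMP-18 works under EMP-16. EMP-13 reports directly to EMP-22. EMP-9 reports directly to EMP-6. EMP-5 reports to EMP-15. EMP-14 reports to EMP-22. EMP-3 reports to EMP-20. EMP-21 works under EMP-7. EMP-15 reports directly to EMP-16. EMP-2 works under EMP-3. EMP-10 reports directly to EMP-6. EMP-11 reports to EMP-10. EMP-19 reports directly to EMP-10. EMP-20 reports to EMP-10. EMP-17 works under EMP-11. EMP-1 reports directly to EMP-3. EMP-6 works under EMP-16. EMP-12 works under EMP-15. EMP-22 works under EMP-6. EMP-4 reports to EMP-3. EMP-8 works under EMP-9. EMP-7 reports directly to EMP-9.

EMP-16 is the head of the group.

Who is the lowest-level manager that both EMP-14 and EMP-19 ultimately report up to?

EMP-6

EMP-14's chain of managers is EMP-22, EMP-6, EMP-16. EMP-19's chain of managers is EMP-10, EMP-6, EMP-16. The first manager that appears in both chains is EMP-6.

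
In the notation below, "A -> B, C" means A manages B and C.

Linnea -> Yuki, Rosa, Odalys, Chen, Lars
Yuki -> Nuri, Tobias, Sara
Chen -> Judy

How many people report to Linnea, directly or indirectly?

Linnea directly manages Yuki, Rosa, Odalys, Chen, Lars. Under Yuki: Sara, Tobias, Nuri (3). Rosa has no reports. Odalys has no reports. Under Chen: Judy (1). Lars has no reports. So Linnea's organization is 5 direct reports plus everyone under them: 4 + 1 + 1 + 2 + 1 = 9.

9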